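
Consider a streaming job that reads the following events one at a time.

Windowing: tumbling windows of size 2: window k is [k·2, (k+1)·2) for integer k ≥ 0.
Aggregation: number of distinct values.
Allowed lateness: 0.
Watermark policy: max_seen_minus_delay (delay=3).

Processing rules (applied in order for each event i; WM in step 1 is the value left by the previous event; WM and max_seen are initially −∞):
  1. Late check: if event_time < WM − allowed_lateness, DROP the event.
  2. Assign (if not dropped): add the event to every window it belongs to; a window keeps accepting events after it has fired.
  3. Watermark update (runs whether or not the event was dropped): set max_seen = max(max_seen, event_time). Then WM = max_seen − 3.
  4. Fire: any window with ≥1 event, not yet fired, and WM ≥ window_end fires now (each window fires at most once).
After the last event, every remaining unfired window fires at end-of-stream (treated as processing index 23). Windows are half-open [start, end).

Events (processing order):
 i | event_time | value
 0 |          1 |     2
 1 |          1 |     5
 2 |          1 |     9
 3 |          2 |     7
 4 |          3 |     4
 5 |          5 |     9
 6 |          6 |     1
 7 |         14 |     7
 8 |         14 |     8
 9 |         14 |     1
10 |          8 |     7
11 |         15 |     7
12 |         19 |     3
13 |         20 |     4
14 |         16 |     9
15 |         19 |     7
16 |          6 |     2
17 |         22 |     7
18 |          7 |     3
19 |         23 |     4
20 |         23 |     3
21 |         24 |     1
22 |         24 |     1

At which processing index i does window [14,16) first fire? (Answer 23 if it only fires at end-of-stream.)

12

i=0 t=1 v=2: → [0,2); WM=-2
i=1 t=1 v=5: → [0,2); WM=-2
i=2 t=1 v=9: → [0,2); WM=-2
i=3 t=2 v=7: → [2,4); WM=-1
i=4 t=3 v=4: → [2,4); WM=0
i=5 t=5 v=9: → [4,6); WM=2; [0,2) fires=3
i=6 t=6 v=1: → [6,8); WM=3
i=7 t=14 v=7: → [14,16); WM=11; [2,4) fires=2 [4,6) fires=1 [6,8) fires=1
i=8 t=14 v=8: → [14,16); WM=11
i=9 t=14 v=1: → [14,16); WM=11
i=10 t=8 v=7: DROP (t<11-0); WM=11
i=11 t=15 v=7: → [14,16); WM=12
i=12 t=19 v=3: → [18,20); WM=16; [14,16) fires=3
i=13 t=20 v=4: → [20,22); WM=17
i=14 t=16 v=9: DROP (t<17-0); WM=17
i=15 t=19 v=7: → [18,20); WM=17
i=16 t=6 v=2: DROP (t<17-0); WM=17
i=17 t=22 v=7: → [22,24); WM=19
i=18 t=7 v=3: DROP (t<19-0); WM=19
i=19 t=23 v=4: → [22,24); WM=20; [18,20) fires=2
i=20 t=23 v=3: → [22,24); WM=20
i=21 t=24 v=1: → [24,26); WM=21
i=22 t=24 v=1: → [24,26); WM=21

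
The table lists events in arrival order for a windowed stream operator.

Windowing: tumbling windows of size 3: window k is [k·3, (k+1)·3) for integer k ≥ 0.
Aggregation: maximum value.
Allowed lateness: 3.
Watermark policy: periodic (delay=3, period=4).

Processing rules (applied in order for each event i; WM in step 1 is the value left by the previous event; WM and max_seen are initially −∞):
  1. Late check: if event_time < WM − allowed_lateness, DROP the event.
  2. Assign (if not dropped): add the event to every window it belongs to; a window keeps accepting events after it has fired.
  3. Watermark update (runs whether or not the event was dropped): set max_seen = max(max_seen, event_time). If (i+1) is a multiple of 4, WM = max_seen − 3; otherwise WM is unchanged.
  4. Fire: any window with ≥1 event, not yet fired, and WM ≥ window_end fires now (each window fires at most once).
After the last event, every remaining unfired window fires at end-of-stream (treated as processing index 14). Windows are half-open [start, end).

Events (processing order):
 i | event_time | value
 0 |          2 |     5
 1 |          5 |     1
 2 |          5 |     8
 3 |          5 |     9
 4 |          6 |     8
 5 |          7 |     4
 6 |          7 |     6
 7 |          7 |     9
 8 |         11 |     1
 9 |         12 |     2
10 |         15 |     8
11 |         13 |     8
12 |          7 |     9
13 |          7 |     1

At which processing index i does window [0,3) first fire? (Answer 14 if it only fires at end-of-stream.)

i=0 t=2 v=5: → [0,3); WM=−∞
i=1 t=5 v=1: → [3,6); WM=−∞
i=2 t=5 v=8: → [3,6); WM=−∞
i=3 t=5 v=9: → [3,6); WM=2
i=4 t=6 v=8: → [6,9); WM=2
i=5 t=7 v=4: → [6,9); WM=2
i=6 t=7 v=6: → [6,9); WM=2
i=7 t=7 v=9: → [6,9); WM=4; [0,3) fires=5
i=8 t=11 v=1: → [9,12); WM=4
i=9 t=12 v=2: → [12,15); WM=4
i=10 t=15 v=8: → [15,18); WM=4
i=11 t=13 v=8: → [12,15); WM=12; [3,6) fires=9 [6,9) fires=9 [9,12) fires=1
i=12 t=7 v=9: DROP (t<12-3); WM=12
i=13 t=7 v=1: DROP (t<12-3); WM=12

7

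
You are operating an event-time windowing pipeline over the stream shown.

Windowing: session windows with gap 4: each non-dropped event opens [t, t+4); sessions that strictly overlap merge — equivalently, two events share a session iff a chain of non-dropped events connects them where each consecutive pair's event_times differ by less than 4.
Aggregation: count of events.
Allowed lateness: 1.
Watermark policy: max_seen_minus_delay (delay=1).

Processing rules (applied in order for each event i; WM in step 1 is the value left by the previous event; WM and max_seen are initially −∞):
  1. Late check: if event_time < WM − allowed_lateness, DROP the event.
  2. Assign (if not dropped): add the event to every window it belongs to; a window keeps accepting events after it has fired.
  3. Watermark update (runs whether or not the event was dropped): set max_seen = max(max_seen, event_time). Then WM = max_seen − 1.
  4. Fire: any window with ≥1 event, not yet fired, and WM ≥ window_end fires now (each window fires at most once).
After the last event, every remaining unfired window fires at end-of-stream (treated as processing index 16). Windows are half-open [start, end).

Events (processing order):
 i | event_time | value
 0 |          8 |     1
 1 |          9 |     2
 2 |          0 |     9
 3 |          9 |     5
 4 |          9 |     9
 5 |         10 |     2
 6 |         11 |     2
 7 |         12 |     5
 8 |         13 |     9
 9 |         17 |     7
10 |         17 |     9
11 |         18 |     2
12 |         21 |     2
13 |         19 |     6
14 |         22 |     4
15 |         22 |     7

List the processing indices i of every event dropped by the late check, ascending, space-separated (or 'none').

i=0 t=8 v=1: → [8,12); WM=7
i=1 t=9 v=2: → [8,13); WM=8
i=2 t=0 v=9: DROP (t<8-1); WM=8
i=3 t=9 v=5: → [8,13); WM=8
i=4 t=9 v=9: → [8,13); WM=8
i=5 t=10 v=2: → [8,14); WM=9
i=6 t=11 v=2: → [8,15); WM=10
i=7 t=12 v=5: → [8,16); WM=11
i=8 t=13 v=9: → [8,17); WM=12
i=9 t=17 v=7: → [17,21); WM=16
i=10 t=17 v=9: → [17,21); WM=16
i=11 t=18 v=2: → [17,22); WM=17
i=12 t=21 v=2: → [17,25); WM=20
i=13 t=19 v=6: → [17,25); WM=20
i=14 t=22 v=4: → [17,26); WM=21
i=15 t=22 v=7: → [17,26); WM=21

2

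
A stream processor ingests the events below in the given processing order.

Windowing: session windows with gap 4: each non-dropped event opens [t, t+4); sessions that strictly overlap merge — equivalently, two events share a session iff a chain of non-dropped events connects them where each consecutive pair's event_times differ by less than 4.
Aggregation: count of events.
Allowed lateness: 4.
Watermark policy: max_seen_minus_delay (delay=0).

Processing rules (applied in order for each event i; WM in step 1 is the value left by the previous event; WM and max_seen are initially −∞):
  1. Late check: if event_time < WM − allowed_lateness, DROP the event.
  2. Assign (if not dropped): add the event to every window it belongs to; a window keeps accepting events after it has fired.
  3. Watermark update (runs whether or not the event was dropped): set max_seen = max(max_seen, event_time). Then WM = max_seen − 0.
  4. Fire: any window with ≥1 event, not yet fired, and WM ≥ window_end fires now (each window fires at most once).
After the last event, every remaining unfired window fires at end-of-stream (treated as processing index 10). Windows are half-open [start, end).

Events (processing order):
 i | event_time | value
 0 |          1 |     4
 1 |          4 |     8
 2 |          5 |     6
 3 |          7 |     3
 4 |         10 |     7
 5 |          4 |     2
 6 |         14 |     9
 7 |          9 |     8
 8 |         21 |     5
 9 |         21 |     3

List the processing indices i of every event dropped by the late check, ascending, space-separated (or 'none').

i=0 t=1 v=4: → [1,5); WM=1
i=1 t=4 v=8: → [1,8); WM=4
i=2 t=5 v=6: → [1,9); WM=5
i=3 t=7 v=3: → [1,11); WM=7
i=4 t=10 v=7: → [1,14); WM=10
i=5 t=4 v=2: DROP (t<10-4); WM=10
i=6 t=14 v=9: → [14,18); WM=14
i=7 t=9 v=8: DROP (t<14-4); WM=14
i=8 t=21 v=5: → [21,25); WM=21
i=9 t=21 v=3: → [21,25); WM=21

5 7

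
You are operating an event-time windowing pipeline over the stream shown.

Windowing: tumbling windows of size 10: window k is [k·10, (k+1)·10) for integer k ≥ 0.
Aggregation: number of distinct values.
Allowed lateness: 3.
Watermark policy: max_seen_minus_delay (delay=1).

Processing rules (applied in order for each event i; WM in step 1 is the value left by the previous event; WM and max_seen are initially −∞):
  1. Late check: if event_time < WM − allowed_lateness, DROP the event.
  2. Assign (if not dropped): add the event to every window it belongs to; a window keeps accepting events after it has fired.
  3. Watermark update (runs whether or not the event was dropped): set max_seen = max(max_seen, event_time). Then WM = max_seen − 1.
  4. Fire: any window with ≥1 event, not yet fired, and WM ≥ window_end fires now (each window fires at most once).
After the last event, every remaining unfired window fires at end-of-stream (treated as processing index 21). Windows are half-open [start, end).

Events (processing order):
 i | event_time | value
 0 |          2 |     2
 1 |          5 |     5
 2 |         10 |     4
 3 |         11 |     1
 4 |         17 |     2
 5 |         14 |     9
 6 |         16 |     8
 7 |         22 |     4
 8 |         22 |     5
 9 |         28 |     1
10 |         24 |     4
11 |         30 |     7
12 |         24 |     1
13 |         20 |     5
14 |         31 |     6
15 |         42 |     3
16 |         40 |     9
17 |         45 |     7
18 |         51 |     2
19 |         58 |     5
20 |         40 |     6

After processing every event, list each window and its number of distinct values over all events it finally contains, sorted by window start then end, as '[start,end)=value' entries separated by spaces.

i=0 t=2 v=2: → [0,10); WM=1
i=1 t=5 v=5: → [0,10); WM=4
i=2 t=10 v=4: → [10,20); WM=9
i=3 t=11 v=1: → [10,20); WM=10; [0,10) fires=2
i=4 t=17 v=2: → [10,20); WM=16
i=5 t=14 v=9: → [10,20); WM=16
i=6 t=16 v=8: → [10,20); WM=16
i=7 t=22 v=4: → [20,30); WM=21; [10,20) fires=5
i=8 t=22 v=5: → [20,30); WM=21
i=9 t=28 v=1: → [20,30); WM=27
i=10 t=24 v=4: → [20,30); WM=27
i=11 t=30 v=7: → [30,40); WM=29
i=12 t=24 v=1: DROP (t<29-3); WM=29
i=13 t=20 v=5: DROP (t<29-3); WM=29
i=14 t=31 v=6: → [30,40); WM=30; [20,30) fires=3
i=15 t=42 v=3: → [40,50); WM=41; [30,40) fires=2
i=16 t=40 v=9: → [40,50); WM=41
i=17 t=45 v=7: → [40,50); WM=44
i=18 t=51 v=2: → [50,60); WM=50; [40,50) fires=3
i=19 t=58 v=5: → [50,60); WM=57
i=20 t=40 v=6: DROP (t<57-3); WM=57

[0,10)=2 [10,20)=5 [20,30)=3 [30,40)=2 [40,50)=3 [50,60)=2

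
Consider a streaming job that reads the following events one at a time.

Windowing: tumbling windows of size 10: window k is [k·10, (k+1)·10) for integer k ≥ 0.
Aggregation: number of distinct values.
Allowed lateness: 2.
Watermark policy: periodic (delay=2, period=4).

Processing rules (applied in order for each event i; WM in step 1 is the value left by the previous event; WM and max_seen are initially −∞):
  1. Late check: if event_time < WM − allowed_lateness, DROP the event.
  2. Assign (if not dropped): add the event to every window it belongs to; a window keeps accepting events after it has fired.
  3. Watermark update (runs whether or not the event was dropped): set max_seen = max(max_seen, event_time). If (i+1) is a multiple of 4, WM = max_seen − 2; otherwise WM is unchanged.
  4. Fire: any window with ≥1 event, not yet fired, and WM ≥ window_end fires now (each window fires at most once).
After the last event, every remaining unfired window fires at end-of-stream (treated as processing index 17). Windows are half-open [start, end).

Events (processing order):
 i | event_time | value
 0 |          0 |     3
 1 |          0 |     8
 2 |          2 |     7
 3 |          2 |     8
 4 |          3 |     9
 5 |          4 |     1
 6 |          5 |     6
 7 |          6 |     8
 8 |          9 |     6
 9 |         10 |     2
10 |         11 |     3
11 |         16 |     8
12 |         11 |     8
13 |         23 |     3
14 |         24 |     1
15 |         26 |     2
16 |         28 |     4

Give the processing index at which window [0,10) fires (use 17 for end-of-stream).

i=0 t=0 v=3: → [0,10); WM=−∞
i=1 t=0 v=8: → [0,10); WM=−∞
i=2 t=2 v=7: → [0,10); WM=−∞
i=3 t=2 v=8: → [0,10); WM=0
i=4 t=3 v=9: → [0,10); WM=0
i=5 t=4 v=1: → [0,10); WM=0
i=6 t=5 v=6: → [0,10); WM=0
i=7 t=6 v=8: → [0,10); WM=4
i=8 t=9 v=6: → [0,10); WM=4
i=9 t=10 v=2: → [10,20); WM=4
i=10 t=11 v=3: → [10,20); WM=4
i=11 t=16 v=8: → [10,20); WM=14; [0,10) fires=6
i=12 t=11 v=8: DROP (t<14-2); WM=14
i=13 t=23 v=3: → [20,30); WM=14
i=14 t=24 v=1: → [20,30); WM=14
i=15 t=26 v=2: → [20,30); WM=24; [10,20) fires=3
i=16 t=28 v=4: → [20,30); WM=24

11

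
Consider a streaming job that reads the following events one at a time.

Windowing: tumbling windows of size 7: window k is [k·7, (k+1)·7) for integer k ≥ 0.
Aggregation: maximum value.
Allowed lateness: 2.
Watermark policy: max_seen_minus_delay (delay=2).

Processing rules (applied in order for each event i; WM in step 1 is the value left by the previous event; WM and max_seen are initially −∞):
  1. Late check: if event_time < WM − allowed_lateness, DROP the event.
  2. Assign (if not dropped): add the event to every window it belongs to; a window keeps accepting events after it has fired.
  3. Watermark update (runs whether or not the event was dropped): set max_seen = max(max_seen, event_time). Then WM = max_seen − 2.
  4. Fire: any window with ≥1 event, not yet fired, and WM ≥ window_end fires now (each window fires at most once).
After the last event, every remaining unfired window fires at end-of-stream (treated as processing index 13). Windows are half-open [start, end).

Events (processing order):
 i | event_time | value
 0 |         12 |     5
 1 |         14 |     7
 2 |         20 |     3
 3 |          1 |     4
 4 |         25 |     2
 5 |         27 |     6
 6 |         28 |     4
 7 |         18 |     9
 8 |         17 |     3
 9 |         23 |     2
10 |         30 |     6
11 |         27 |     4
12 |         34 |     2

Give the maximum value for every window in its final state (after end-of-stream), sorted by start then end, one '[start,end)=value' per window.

[7,14)=5 [14,21)=7 [21,28)=6 [28,35)=6

i=0 t=12 v=5: → [7,14); WM=10
i=1 t=14 v=7: → [14,21); WM=12
i=2 t=20 v=3: → [14,21); WM=18; [7,14) fires=5
i=3 t=1 v=4: DROP (t<18-2); WM=18
i=4 t=25 v=2: → [21,28); WM=23; [14,21) fires=7
i=5 t=27 v=6: → [21,28); WM=25
i=6 t=28 v=4: → [28,35); WM=26
i=7 t=18 v=9: DROP (t<26-2); WM=26
i=8 t=17 v=3: DROP (t<26-2); WM=26
i=9 t=23 v=2: DROP (t<26-2); WM=26
i=10 t=30 v=6: → [28,35); WM=28; [21,28) fires=6
i=11 t=27 v=4: → [21,28); WM=28
i=12 t=34 v=2: → [28,35); WM=32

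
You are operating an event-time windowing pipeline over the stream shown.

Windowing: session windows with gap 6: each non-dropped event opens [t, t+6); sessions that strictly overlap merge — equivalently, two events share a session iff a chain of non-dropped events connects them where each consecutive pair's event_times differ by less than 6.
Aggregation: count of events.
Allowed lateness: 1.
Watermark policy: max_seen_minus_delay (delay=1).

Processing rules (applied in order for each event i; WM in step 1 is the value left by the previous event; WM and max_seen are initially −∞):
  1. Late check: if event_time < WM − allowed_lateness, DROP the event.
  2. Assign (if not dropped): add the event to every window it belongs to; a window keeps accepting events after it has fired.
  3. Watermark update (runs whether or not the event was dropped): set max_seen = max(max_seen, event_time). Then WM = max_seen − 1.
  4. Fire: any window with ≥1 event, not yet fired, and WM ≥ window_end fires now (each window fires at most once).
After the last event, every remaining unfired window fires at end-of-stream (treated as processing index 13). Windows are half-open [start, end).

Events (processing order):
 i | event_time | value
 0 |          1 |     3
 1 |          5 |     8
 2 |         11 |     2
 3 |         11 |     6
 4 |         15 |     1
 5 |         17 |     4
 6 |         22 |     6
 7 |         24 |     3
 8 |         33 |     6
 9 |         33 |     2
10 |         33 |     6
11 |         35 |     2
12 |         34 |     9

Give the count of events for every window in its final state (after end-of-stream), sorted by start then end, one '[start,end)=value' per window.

i=0 t=1 v=3: → [1,7); WM=0
i=1 t=5 v=8: → [1,11); WM=4
i=2 t=11 v=2: → [11,17); WM=10
i=3 t=11 v=6: → [11,17); WM=10
i=4 t=15 v=1: → [11,21); WM=14
i=5 t=17 v=4: → [11,23); WM=16
i=6 t=22 v=6: → [11,28); WM=21
i=7 t=24 v=3: → [11,30); WM=23
i=8 t=33 v=6: → [33,39); WM=32
i=9 t=33 v=2: → [33,39); WM=32
i=10 t=33 v=6: → [33,39); WM=32
i=11 t=35 v=2: → [33,41); WM=34
i=12 t=34 v=9: → [33,41); WM=34

[1,11)=2 [11,30)=6 [33,41)=5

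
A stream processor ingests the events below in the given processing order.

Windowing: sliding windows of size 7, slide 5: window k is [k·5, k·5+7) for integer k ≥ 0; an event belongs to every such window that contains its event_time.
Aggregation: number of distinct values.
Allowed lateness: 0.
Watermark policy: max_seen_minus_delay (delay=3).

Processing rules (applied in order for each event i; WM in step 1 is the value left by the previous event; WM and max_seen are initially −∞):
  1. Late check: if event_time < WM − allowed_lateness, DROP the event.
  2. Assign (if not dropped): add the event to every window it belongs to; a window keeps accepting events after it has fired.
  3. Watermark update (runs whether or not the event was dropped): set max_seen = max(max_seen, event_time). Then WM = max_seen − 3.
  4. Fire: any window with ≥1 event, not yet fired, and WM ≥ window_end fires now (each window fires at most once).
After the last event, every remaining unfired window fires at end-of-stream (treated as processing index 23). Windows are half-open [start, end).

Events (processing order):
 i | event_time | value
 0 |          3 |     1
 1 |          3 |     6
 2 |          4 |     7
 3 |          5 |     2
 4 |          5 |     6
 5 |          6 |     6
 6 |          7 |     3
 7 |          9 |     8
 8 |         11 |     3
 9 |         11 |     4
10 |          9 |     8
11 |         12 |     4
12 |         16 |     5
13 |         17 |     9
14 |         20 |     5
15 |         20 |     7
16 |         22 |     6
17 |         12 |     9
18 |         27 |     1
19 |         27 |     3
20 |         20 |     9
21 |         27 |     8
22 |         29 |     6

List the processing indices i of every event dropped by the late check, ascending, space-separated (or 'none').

i=0 t=3 v=1: → [0,7); WM=0
i=1 t=3 v=6: → [0,7); WM=0
i=2 t=4 v=7: → [0,7); WM=1
i=3 t=5 v=2: → [5,12),[0,7); WM=2
i=4 t=5 v=6: → [5,12),[0,7); WM=2
i=5 t=6 v=6: → [5,12),[0,7); WM=3
i=6 t=7 v=3: → [5,12); WM=4
i=7 t=9 v=8: → [5,12); WM=6
i=8 t=11 v=3: → [10,17),[5,12); WM=8; [0,7) fires=4
i=9 t=11 v=4: → [10,17),[5,12); WM=8
i=10 t=9 v=8: → [5,12); WM=8
i=11 t=12 v=4: → [10,17); WM=9
i=12 t=16 v=5: → [15,22),[10,17); WM=13; [5,12) fires=5
i=13 t=17 v=9: → [15,22); WM=14
i=14 t=20 v=5: → [20,27),[15,22); WM=17; [10,17) fires=3
i=15 t=20 v=7: → [20,27),[15,22); WM=17
i=16 t=22 v=6: → [20,27); WM=19
i=17 t=12 v=9: DROP (t<19-0); WM=19
i=18 t=27 v=1: → [25,32); WM=24; [15,22) fires=3
i=19 t=27 v=3: → [25,32); WM=24
i=20 t=20 v=9: DROP (t<24-0); WM=24
i=21 t=27 v=8: → [25,32); WM=24
i=22 t=29 v=6: → [25,32); WM=26

17 20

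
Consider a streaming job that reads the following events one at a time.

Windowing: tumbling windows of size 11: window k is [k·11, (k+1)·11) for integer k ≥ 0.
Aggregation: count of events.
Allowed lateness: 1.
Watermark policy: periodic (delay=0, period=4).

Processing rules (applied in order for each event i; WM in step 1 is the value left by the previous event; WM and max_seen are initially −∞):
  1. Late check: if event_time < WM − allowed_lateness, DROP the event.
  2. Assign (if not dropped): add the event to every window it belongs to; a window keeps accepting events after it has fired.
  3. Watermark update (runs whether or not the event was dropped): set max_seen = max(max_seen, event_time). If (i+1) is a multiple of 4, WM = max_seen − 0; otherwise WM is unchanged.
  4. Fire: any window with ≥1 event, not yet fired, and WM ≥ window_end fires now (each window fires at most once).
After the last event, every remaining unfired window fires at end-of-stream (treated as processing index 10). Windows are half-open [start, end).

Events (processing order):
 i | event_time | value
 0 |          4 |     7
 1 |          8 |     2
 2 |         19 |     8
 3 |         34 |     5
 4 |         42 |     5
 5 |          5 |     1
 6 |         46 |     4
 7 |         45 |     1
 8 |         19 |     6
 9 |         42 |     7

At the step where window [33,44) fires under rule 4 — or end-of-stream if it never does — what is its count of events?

2

i=0 t=4 v=7: → [0,11); WM=−∞
i=1 t=8 v=2: → [0,11); WM=−∞
i=2 t=19 v=8: → [11,22); WM=−∞
i=3 t=34 v=5: → [33,44); WM=34; [0,11) fires=2 [11,22) fires=1
i=4 t=42 v=5: → [33,44); WM=34
i=5 t=5 v=1: DROP (t<34-1); WM=34
i=6 t=46 v=4: → [44,55); WM=34
i=7 t=45 v=1: → [44,55); WM=46; [33,44) fires=2
i=8 t=19 v=6: DROP (t<46-1); WM=46
i=9 t=42 v=7: DROP (t<46-1); WM=46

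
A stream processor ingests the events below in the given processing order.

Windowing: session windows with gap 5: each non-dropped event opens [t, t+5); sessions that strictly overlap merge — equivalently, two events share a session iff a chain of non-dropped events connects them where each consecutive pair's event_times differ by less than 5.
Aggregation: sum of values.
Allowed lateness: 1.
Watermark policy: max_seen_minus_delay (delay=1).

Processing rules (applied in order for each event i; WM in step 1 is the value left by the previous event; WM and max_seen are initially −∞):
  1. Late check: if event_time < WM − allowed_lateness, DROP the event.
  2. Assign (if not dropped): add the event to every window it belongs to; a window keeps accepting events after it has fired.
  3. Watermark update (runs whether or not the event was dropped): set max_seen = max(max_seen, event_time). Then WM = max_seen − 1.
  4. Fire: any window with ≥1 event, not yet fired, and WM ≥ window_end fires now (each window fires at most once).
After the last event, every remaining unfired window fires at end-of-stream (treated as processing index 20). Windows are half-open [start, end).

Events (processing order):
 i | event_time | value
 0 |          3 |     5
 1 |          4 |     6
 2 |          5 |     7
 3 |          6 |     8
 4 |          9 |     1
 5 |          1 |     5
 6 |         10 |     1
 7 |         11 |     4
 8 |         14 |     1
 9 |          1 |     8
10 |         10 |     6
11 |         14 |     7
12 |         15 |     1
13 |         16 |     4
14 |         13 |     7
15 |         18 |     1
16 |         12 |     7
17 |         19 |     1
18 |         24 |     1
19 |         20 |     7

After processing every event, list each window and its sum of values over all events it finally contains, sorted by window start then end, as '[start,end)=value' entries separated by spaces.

i=0 t=3 v=5: → [3,8); WM=2
i=1 t=4 v=6: → [3,9); WM=3
i=2 t=5 v=7: → [3,10); WM=4
i=3 t=6 v=8: → [3,11); WM=5
i=4 t=9 v=1: → [3,14); WM=8
i=5 t=1 v=5: DROP (t<8-1); WM=8
i=6 t=10 v=1: → [3,15); WM=9
i=7 t=11 v=4: → [3,16); WM=10
i=8 t=14 v=1: → [3,19); WM=13
i=9 t=1 v=8: DROP (t<13-1); WM=13
i=10 t=10 v=6: DROP (t<13-1); WM=13
i=11 t=14 v=7: → [3,19); WM=13
i=12 t=15 v=1: → [3,20); WM=14
i=13 t=16 v=4: → [3,21); WM=15
i=14 t=13 v=7: DROP (t<15-1); WM=15
i=15 t=18 v=1: → [3,23); WM=17
i=16 t=12 v=7: DROP (t<17-1); WM=17
i=17 t=19 v=1: → [3,24); WM=18
i=18 t=24 v=1: → [24,29); WM=23
i=19 t=20 v=7: DROP (t<23-1); WM=23

[3,24)=47 [24,29)=1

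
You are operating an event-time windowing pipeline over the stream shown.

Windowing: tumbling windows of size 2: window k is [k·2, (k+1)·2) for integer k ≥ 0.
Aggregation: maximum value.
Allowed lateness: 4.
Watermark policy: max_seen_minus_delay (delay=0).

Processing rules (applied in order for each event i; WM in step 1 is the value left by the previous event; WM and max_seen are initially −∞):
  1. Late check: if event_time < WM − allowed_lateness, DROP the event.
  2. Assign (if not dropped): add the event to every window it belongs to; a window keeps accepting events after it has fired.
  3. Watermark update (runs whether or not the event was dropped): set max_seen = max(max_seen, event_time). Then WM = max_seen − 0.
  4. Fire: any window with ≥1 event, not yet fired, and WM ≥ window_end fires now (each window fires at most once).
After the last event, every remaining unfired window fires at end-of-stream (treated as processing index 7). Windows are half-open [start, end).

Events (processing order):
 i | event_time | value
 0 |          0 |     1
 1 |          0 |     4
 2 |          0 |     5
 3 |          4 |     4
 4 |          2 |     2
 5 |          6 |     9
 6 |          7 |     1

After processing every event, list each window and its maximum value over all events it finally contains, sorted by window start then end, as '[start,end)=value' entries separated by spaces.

[0,2)=5 [2,4)=2 [4,6)=4 [6,8)=9

i=0 t=0 v=1: → [0,2); WM=0
i=1 t=0 v=4: → [0,2); WM=0
i=2 t=0 v=5: → [0,2); WM=0
i=3 t=4 v=4: → [4,6); WM=4; [0,2) fires=5
i=4 t=2 v=2: → [2,4); WM=4; [2,4) fires=2
i=5 t=6 v=9: → [6,8); WM=6; [4,6) fires=4
i=6 t=7 v=1: → [6,8); WM=7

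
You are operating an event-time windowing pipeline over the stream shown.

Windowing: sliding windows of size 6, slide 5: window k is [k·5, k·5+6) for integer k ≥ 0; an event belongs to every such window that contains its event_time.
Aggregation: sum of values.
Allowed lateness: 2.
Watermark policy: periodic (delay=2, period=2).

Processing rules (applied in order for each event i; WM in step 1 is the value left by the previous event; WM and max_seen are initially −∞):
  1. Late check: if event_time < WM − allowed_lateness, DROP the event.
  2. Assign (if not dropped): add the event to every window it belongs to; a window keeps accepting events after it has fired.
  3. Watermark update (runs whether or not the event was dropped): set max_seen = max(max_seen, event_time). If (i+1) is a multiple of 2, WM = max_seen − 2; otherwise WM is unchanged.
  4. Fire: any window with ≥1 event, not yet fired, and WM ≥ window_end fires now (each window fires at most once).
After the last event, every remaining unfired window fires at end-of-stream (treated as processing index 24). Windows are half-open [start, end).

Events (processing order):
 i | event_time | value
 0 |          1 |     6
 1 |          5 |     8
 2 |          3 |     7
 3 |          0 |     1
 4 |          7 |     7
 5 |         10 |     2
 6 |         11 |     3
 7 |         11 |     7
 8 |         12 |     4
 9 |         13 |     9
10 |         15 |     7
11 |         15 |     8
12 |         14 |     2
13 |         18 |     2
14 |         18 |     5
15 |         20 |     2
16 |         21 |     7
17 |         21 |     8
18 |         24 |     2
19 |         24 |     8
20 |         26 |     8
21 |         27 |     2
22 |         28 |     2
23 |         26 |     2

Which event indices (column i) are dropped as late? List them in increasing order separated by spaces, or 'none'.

i=0 t=1 v=6: → [0,6); WM=−∞
i=1 t=5 v=8: → [5,11),[0,6); WM=3
i=2 t=3 v=7: → [0,6); WM=3
i=3 t=0 v=1: DROP (t<3-2); WM=3
i=4 t=7 v=7: → [5,11); WM=3
i=5 t=10 v=2: → [10,16),[5,11); WM=8; [0,6) fires=21
i=6 t=11 v=3: → [10,16); WM=8
i=7 t=11 v=7: → [10,16); WM=9
i=8 t=12 v=4: → [10,16); WM=9
i=9 t=13 v=9: → [10,16); WM=11; [5,11) fires=17
i=10 t=15 v=7: → [15,21),[10,16); WM=11
i=11 t=15 v=8: → [15,21),[10,16); WM=13
i=12 t=14 v=2: → [10,16); WM=13
i=13 t=18 v=2: → [15,21); WM=16; [10,16) fires=42
i=14 t=18 v=5: → [15,21); WM=16
i=15 t=20 v=2: → [20,26),[15,21); WM=18
i=16 t=21 v=7: → [20,26); WM=18
i=17 t=21 v=8: → [20,26); WM=19
i=18 t=24 v=2: → [20,26); WM=19
i=19 t=24 v=8: → [20,26); WM=22; [15,21) fires=24
i=20 t=26 v=8: → [25,31); WM=22
i=21 t=27 v=2: → [25,31); WM=25
i=22 t=28 v=2: → [25,31); WM=25
i=23 t=26 v=2: → [25,31); WM=26; [20,26) fires=27

3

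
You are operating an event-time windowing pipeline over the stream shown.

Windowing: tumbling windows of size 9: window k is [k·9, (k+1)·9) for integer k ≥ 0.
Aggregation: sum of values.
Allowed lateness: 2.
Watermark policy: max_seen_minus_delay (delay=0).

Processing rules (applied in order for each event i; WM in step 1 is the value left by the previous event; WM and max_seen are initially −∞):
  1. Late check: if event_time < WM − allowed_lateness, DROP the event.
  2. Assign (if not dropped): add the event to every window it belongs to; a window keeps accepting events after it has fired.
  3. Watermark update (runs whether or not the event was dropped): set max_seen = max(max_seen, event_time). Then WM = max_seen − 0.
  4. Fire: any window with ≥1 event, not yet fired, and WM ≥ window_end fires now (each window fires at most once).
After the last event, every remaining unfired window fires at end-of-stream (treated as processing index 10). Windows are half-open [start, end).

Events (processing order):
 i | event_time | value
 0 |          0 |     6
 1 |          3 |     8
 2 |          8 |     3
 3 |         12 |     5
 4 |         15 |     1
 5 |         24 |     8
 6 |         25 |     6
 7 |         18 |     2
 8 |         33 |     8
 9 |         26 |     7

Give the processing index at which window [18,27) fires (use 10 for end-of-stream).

8

i=0 t=0 v=6: → [0,9); WM=0
i=1 t=3 v=8: → [0,9); WM=3
i=2 t=8 v=3: → [0,9); WM=8
i=3 t=12 v=5: → [9,18); WM=12; [0,9) fires=17
i=4 t=15 v=1: → [9,18); WM=15
i=5 t=24 v=8: → [18,27); WM=24; [9,18) fires=6
i=6 t=25 v=6: → [18,27); WM=25
i=7 t=18 v=2: DROP (t<25-2); WM=25
i=8 t=33 v=8: → [27,36); WM=33; [18,27) fires=14
i=9 t=26 v=7: DROP (t<33-2); WM=33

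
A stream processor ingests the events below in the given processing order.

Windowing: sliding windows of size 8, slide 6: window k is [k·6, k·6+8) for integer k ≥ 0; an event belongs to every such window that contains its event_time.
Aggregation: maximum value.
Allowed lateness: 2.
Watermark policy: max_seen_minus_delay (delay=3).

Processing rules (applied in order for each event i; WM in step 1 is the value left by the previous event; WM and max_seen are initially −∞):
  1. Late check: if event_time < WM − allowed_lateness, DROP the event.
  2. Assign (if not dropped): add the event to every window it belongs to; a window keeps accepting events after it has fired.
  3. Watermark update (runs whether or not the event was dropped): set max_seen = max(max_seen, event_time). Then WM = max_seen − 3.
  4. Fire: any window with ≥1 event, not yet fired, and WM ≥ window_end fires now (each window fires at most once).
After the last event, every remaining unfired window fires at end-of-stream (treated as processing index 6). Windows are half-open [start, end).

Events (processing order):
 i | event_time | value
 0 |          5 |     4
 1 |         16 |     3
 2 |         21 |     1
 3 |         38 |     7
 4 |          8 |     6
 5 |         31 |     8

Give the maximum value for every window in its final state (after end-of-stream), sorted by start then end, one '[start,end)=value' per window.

[0,8)=4 [12,20)=3 [18,26)=1 [36,44)=7

i=0 t=5 v=4: → [0,8); WM=2
i=1 t=16 v=3: → [12,20); WM=13; [0,8) fires=4
i=2 t=21 v=1: → [18,26); WM=18
i=3 t=38 v=7: → [36,44); WM=35; [12,20) fires=3 [18,26) fires=1
i=4 t=8 v=6: DROP (t<35-2); WM=35
i=5 t=31 v=8: DROP (t<35-2); WM=35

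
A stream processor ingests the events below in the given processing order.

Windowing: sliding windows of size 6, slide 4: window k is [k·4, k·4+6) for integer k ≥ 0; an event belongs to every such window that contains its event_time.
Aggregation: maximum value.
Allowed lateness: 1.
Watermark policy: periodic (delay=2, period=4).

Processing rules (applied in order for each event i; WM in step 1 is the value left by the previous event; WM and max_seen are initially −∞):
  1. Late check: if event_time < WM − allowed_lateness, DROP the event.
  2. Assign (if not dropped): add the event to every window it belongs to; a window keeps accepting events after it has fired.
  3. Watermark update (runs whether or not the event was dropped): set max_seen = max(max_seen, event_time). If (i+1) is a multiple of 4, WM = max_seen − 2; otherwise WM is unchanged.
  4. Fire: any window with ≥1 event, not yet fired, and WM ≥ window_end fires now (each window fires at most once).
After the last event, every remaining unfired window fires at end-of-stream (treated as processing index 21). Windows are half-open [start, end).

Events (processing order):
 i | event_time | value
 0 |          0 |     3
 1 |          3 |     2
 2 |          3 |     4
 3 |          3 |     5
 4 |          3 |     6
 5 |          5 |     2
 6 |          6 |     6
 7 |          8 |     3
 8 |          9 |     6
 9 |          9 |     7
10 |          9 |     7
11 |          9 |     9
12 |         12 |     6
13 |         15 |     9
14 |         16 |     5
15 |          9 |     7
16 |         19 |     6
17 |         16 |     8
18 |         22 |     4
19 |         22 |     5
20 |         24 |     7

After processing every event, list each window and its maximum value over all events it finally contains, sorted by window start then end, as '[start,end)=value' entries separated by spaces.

[0,6)=6 [4,10)=9 [8,14)=9 [12,18)=9 [16,22)=8 [20,26)=7 [24,30)=7

i=0 t=0 v=3: → [0,6); WM=−∞
i=1 t=3 v=2: → [0,6); WM=−∞
i=2 t=3 v=4: → [0,6); WM=−∞
i=3 t=3 v=5: → [0,6); WM=1
i=4 t=3 v=6: → [0,6); WM=1
i=5 t=5 v=2: → [4,10),[0,6); WM=1
i=6 t=6 v=6: → [4,10); WM=1
i=7 t=8 v=3: → [8,14),[4,10); WM=6; [0,6) fires=6
i=8 t=9 v=6: → [8,14),[4,10); WM=6
i=9 t=9 v=7: → [8,14),[4,10); WM=6
i=10 t=9 v=7: → [8,14),[4,10); WM=6
i=11 t=9 v=9: → [8,14),[4,10); WM=7
i=12 t=12 v=6: → [12,18),[8,14); WM=7
i=13 t=15 v=9: → [12,18); WM=7
i=14 t=16 v=5: → [16,22),[12,18); WM=7
i=15 t=9 v=7: → [8,14),[4,10); WM=14; [4,10) fires=9 [8,14) fires=9
i=16 t=19 v=6: → [16,22); WM=14
i=17 t=16 v=8: → [16,22),[12,18); WM=14
i=18 t=22 v=4: → [20,26); WM=14
i=19 t=22 v=5: → [20,26); WM=20; [12,18) fires=9
i=20 t=24 v=7: → [24,30),[20,26); WM=20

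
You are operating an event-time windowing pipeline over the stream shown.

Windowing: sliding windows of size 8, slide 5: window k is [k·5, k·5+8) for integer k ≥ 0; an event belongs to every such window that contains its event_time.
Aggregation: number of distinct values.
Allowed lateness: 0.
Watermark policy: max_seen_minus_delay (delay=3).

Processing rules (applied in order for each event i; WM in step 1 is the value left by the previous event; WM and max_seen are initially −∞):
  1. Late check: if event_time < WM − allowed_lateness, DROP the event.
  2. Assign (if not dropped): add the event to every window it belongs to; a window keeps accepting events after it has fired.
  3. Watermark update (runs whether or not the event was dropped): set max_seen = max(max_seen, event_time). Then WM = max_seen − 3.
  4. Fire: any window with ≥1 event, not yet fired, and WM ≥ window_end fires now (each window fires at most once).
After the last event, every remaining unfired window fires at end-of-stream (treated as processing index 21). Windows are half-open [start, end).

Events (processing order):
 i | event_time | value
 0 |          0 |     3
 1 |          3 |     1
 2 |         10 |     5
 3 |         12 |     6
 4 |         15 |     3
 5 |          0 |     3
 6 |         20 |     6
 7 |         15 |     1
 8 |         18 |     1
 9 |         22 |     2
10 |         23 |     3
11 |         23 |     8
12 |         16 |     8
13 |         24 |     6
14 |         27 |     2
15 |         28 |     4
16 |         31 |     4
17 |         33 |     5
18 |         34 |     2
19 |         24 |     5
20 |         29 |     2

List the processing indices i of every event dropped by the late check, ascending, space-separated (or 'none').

5 7 12 19 20

i=0 t=0 v=3: → [0,8); WM=-3
i=1 t=3 v=1: → [0,8); WM=0
i=2 t=10 v=5: → [10,18),[5,13); WM=7
i=3 t=12 v=6: → [10,18),[5,13); WM=9; [0,8) fires=2
i=4 t=15 v=3: → [15,23),[10,18); WM=12
i=5 t=0 v=3: DROP (t<12-0); WM=12
i=6 t=20 v=6: → [20,28),[15,23); WM=17; [5,13) fires=2
i=7 t=15 v=1: DROP (t<17-0); WM=17
i=8 t=18 v=1: → [15,23); WM=17
i=9 t=22 v=2: → [20,28),[15,23); WM=19; [10,18) fires=3
i=10 t=23 v=3: → [20,28); WM=20
i=11 t=23 v=8: → [20,28); WM=20
i=12 t=16 v=8: DROP (t<20-0); WM=20
i=13 t=24 v=6: → [20,28); WM=21
i=14 t=27 v=2: → [25,33),[20,28); WM=24; [15,23) fires=4
i=15 t=28 v=4: → [25,33); WM=25
i=16 t=31 v=4: → [30,38),[25,33); WM=28; [20,28) fires=4
i=17 t=33 v=5: → [30,38); WM=30
i=18 t=34 v=2: → [30,38); WM=31
i=19 t=24 v=5: DROP (t<31-0); WM=31
i=20 t=29 v=2: DROP (t<31-0); WM=31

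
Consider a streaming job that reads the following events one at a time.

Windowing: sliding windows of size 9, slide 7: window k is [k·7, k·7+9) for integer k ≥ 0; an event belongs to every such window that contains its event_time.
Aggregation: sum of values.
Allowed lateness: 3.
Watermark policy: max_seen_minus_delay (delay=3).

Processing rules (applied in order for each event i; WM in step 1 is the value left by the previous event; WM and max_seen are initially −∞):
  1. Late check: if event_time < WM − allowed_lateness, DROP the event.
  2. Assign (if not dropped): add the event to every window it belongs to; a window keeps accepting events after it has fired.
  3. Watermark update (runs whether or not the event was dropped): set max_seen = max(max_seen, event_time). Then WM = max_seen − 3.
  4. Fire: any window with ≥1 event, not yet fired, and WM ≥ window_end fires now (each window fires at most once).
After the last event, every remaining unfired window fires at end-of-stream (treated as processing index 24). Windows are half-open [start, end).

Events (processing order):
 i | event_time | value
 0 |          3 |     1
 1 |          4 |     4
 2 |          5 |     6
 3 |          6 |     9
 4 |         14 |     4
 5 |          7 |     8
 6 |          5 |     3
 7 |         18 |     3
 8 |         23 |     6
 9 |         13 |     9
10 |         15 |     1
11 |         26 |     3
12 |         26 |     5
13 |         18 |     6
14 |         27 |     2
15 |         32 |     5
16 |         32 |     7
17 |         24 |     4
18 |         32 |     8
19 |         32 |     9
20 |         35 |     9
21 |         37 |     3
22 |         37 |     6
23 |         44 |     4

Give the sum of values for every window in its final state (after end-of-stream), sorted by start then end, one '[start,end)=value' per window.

[0,9)=20 [7,16)=4 [14,23)=7 [21,30)=16 [28,37)=38 [35,44)=18 [42,51)=4

i=0 t=3 v=1: → [0,9); WM=0
i=1 t=4 v=4: → [0,9); WM=1
i=2 t=5 v=6: → [0,9); WM=2
i=3 t=6 v=9: → [0,9); WM=3
i=4 t=14 v=4: → [14,23),[7,16); WM=11; [0,9) fires=20
i=5 t=7 v=8: DROP (t<11-3); WM=11
i=6 t=5 v=3: DROP (t<11-3); WM=11
i=7 t=18 v=3: → [14,23); WM=15
i=8 t=23 v=6: → [21,30); WM=20; [7,16) fires=4
i=9 t=13 v=9: DROP (t<20-3); WM=20
i=10 t=15 v=1: DROP (t<20-3); WM=20
i=11 t=26 v=3: → [21,30); WM=23; [14,23) fires=7
i=12 t=26 v=5: → [21,30); WM=23
i=13 t=18 v=6: DROP (t<23-3); WM=23
i=14 t=27 v=2: → [21,30); WM=24
i=15 t=32 v=5: → [28,37); WM=29
i=16 t=32 v=7: → [28,37); WM=29
i=17 t=24 v=4: DROP (t<29-3); WM=29
i=18 t=32 v=8: → [28,37); WM=29
i=19 t=32 v=9: → [28,37); WM=29
i=20 t=35 v=9: → [35,44),[28,37); WM=32; [21,30) fires=16
i=21 t=37 v=3: → [35,44); WM=34
i=22 t=37 v=6: → [35,44); WM=34
i=23 t=44 v=4: → [42,51); WM=41; [28,37) fires=38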